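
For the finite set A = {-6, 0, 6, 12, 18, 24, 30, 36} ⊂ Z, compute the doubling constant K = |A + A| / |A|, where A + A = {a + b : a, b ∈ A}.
K = |A + A| / |A| = 15/8

Enumerate A + A = {a + b : a, b ∈ A}. With |A| = 8, there are |A|^2 = 64 ordered sum pairs; collecting distinct values, A + A = {-12, -6, 0, 6, 12, 18, 24, 30, 36, 42, 48, 54, 60, 66, 72}, so |A + A| = 15. Thus K = 15/8. Here |A + A| = 2|A| − 1 = 15, the minimum possible — so K = 15/8 is minimal, which holds iff A is an arithmetic progression.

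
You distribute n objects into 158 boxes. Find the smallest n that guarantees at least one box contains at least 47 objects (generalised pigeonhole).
n = (47 − 1)·158 + 1 = 7269

By the generalised pigeonhole principle, to guarantee some box contains ≥ r objects we need more than (r − 1) · k objects total. Threshold: n = (r − 1) · k + 1. With r = 47 and k = 158: n = 46 · 158 + 1 = 7268 + 1 = 7269. For n = 7268 = 46 · 158, we can put exactly 46 objects in every box, avoiding 47 in any single one — so 7269 is tight.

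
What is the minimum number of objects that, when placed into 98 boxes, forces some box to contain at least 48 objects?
n = (48 − 1)·98 + 1 = 4607

By the generalised pigeonhole principle, to guarantee some box contains ≥ r objects we need more than (r − 1) · k objects total. Threshold: n = (r − 1) · k + 1. With r = 48 and k = 98: n = 47 · 98 + 1 = 4606 + 1 = 4607. For n = 4606 = 47 · 98, we can put exactly 47 objects in every box, avoiding 48 in any single one — so 4607 is tight.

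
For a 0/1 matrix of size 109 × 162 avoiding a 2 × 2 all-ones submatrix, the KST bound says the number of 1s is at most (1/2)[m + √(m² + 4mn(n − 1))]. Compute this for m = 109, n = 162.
z(109, 162; 2, 2) ≤ (1/2)[109 + √(109² + 4·109·162·161)] = (1/2)[109 + √11383633] = 1741.482

Kővári–Sós–Turán: let r_1, ..., r_109 be the row sums and z = Σ r_i the total number of 1s. Each pair of columns can share at most one row with both entries 1 (else a 2×2 all-ones block appears), so Σ_i C(r_i, 2) ≤ C(162, 2) = 13041. By convexity Σ_i C(r_i, 2) ≥ 109·C(z/109, 2) = z(z − 109)/(2·109), giving z² − 109z − 109·162·161 ≤ 0 and hence z ≤ (1/2)[109 + √(11881 + 4·2842938)] = (1/2)[109 + √11383633] ≈ (1/2)(109 + 3373.964) = 1741.482.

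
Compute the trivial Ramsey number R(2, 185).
R(2, 185) = 185

R(2, k) = k for all k ≥ 2: in a 2-colouring of K_k, either some edge is red (a red K_2) or all edges are blue (a blue K_k). And K_{184} coloured all-blue has no blue K_185, so R(2, 185) > 184. Hence R(2, 185) = 185.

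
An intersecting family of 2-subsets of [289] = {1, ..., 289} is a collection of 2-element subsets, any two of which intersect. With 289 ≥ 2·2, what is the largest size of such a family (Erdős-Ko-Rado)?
max |F| = C(288, 1) = 288

The Erdős-Ko-Rado theorem states: for n ≥ 2k, an intersecting family of k-subsets of an n-element set has size at most C(n − 1, k − 1), with equality for 'star' families {A ⊆ [n] : |A| = k, i ∈ A} (fix an element i). For n = 289, k = 2: C(288, 1) = 288.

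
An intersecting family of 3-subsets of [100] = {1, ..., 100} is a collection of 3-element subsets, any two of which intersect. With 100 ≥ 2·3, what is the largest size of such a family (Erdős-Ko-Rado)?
max |F| = C(99, 2) = 4851

Erdős-Ko-Rado (1961): when n ≥ 2k, max |F| = C(n−1, k−1). The bound is attained by the star {A : i ∈ A} for any fixed i ∈ [n]. Here C(100−1, 3−1) = C(99, 2) = 4851.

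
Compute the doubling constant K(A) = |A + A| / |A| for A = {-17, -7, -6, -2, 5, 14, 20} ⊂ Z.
K = |A + A| / |A| = 26/7

Enumerate A + A = {a + b : a, b ∈ A}. With |A| = 7, there are |A|^2 = 49 ordered sum pairs; collecting distinct values, A + A = {-34, -24, -23, -19, -14, -13, -12, -9, -8, -4, -3, -2, -1, 3, 7, 8, 10, 12, 13, 14, 18, 19, 25, 28, 34, 40}, so |A + A| = 26. Thus K = 26/7. For comparison, the minimum possible |A + A| over all 7-element sets is 2·7 − 1 = 13 (so min K = 13/7), attained only by arithmetic progressions.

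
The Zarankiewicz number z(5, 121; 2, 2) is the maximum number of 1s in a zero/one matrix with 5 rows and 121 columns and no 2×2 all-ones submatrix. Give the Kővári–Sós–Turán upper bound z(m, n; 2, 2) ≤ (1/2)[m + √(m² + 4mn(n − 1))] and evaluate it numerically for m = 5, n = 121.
z(5, 121; 2, 2) ≤ (1/2)[5 + √(5² + 4·5·121·120)] = (1/2)[5 + √290425] = 271.9555

Kővári–Sós–Turán: let r_1, ..., r_5 be the row sums and z = Σ r_i the total number of 1s. Each pair of columns can share at most one row with both entries 1 (else a 2×2 all-ones block appears), so Σ_i C(r_i, 2) ≤ C(121, 2) = 7260. By convexity Σ_i C(r_i, 2) ≥ 5·C(z/5, 2) = z(z − 5)/(2·5), giving z² − 5z − 5·121·120 ≤ 0 and hence z ≤ (1/2)[5 + √(25 + 4·72600)] = (1/2)[5 + √290425] ≈ (1/2)(5 + 538.9109) = 271.9555.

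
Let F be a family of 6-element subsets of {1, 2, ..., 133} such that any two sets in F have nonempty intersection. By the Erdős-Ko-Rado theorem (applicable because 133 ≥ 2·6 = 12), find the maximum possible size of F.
max |F| = C(132, 5) = 309319296

Erdős-Ko-Rado (1961): when n ≥ 2k, max |F| = C(n−1, k−1). The bound is attained by the star {A : i ∈ A} for any fixed i ∈ [n]. Here C(133−1, 6−1) = C(132, 5) = 309319296.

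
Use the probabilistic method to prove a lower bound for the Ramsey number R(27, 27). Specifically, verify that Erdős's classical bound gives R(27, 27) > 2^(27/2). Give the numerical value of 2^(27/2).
2^(27/2) = 11585.2375; so R(27, 27) > 11585.2375

Colour each edge of K_n uniformly at random with red/blue. The expected number of monochromatic K_27 is C(n, 27) · 2 · 2^(−C(27,2)). If C(n, 27) · 2^(1 − C(27,2)) < 1, then with positive probability no monochromatic K_27 exists, so R(27, 27) > n. The standard estimate C(n, 27) ≤ n^27/27! shows this inequality holds whenever n ≤ 2^(27/2) (since 27! · 2^(C(27,2) − 1) > 2^(27^2/2) ≥ n^27). Hence R(27, 27) > 2^(27/2) = 11585.2375.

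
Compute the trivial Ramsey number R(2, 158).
R(2, 158) = 158

R(2, k) = k for all k ≥ 2: in a 2-colouring of K_k, either some edge is red (a red K_2) or all edges are blue (a blue K_k). And K_{157} coloured all-blue has no blue K_158, so R(2, 158) > 157. Hence R(2, 158) = 158.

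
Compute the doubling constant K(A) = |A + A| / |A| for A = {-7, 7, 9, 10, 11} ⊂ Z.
K = |A + A| / |A| = 13/5

Enumerate A + A = {a + b : a, b ∈ A}. With |A| = 5, there are |A|^2 = 25 ordered sum pairs; collecting distinct values, A + A = {-14, 0, 2, 3, 4, 14, 16, 17, 18, 19, 20, 21, 22}, so |A + A| = 13. Thus K = 13/5. For comparison, the minimum possible |A + A| over all 5-element sets is 2·5 − 1 = 9 (so min K = 9/5), attained only by arithmetic progressions.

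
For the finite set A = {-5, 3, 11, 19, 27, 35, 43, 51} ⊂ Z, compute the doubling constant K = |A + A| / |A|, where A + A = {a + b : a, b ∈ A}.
K = |A + A| / |A| = 15/8

Enumerate A + A = {a + b : a, b ∈ A}. With |A| = 8, there are |A|^2 = 64 ordered sum pairs; collecting distinct values, A + A = {-10, -2, 6, 14, 22, 30, 38, 46, 54, 62, 70, 78, 86, 94, 102}, so |A + A| = 15. Thus K = 15/8. Here |A + A| = 2|A| − 1 = 15, the minimum possible — so K = 15/8 is minimal, which holds iff A is an arithmetic progression.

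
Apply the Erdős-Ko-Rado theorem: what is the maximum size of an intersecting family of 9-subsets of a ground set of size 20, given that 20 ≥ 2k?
max |F| = C(19, 8) = 75582

The Erdős-Ko-Rado theorem states: for n ≥ 2k, an intersecting family of k-subsets of an n-element set has size at most C(n − 1, k − 1), with equality for 'star' families {A ⊆ [n] : |A| = k, i ∈ A} (fix an element i). For n = 20, k = 9: C(19, 8) = 75582.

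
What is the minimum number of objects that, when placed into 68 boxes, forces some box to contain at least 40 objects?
n = (40 − 1)·68 + 1 = 2653

By the generalised pigeonhole principle, to guarantee some box contains ≥ r objects we need more than (r − 1) · k objects total. Threshold: n = (r − 1) · k + 1. With r = 40 and k = 68: n = 39 · 68 + 1 = 2652 + 1 = 2653. For n = 2652 = 39 · 68, we can put exactly 39 objects in every box, avoiding 40 in any single one — so 2653 is tight.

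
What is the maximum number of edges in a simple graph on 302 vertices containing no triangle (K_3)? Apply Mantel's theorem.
ex(302, K_3) = ⌊302^2/4⌋ = 22801

Mantel (1907): a triangle-free graph on n vertices has at most ⌊n^2/4⌋ edges, with equality for the complete bipartite graph K_{⌊n/2⌋, ⌈n/2⌉}. For n = 302: ⌊302^2/4⌋ = ⌊91204/4⌋ = 22801. The extremal graph is K_{151, 151}, which has 151·151 = 22801 edges.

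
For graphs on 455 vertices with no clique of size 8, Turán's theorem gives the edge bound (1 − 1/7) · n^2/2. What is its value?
Turán density bound = (6/7) · 455^2/2 = 88725

Turán's theorem: ex(n, K_{r+1}) is achieved by the complete r-partite Turán graph T(n, r) with parts as balanced as possible, and is at most (1 − 1/r) · n^2/2. For r = 7, n = 455: the density bound is (6/7) · 207025/2 = 88725. Since 7 ∣ 455, the Turán graph T(455, 7) has parts of equal size 65, and its edge count e(T(455, 7)) = 88725 attains the density bound exactly.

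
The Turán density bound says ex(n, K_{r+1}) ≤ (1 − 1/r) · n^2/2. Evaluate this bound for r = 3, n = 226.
Turán density bound = (2/3) · 226^2/2 = 51076/3 ≈ 17025.3333

Turán's theorem: ex(n, K_{r+1}) is achieved by the complete r-partite Turán graph T(n, r) with parts as balanced as possible, and is at most (1 − 1/r) · n^2/2. For r = 3, n = 226: the density bound is (2/3) · 51076/2 = 51076/3 ≈ 17025.3333. The integer-valued extremum is e(T(226, 3)) = 17025, which is strictly less than the density bound 51076/3 since 3 ∤ 226 (the parts of T(226, 3) cannot all be equal).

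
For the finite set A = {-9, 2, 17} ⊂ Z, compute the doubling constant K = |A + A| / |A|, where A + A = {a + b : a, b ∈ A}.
K = |A + A| / |A| = 6/3 = 2

Enumerate A + A = {a + b : a, b ∈ A}. With |A| = 3, there are |A|^2 = 9 ordered sum pairs; collecting distinct values, A + A = {-18, -7, 4, 8, 19, 34}, so |A + A| = 6. Thus K = 6/3 = 2. For comparison, the minimum possible |A + A| over all 3-element sets is 2·3 − 1 = 5 (so min K = 5/3), attained only by arithmetic progressions.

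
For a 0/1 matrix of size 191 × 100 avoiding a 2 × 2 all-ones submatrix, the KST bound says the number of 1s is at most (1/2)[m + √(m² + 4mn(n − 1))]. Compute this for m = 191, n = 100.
z(191, 100; 2, 2) ≤ (1/2)[191 + √(191² + 4·191·100·99)] = (1/2)[191 + √7600081] = 1473.9122

Kővári–Sós–Turán: let r_1, ..., r_191 be the row sums and z = Σ r_i the total number of 1s. Each pair of columns can share at most one row with both entries 1 (else a 2×2 all-ones block appears), so Σ_i C(r_i, 2) ≤ C(100, 2) = 4950. By convexity Σ_i C(r_i, 2) ≥ 191·C(z/191, 2) = z(z − 191)/(2·191), giving z² − 191z − 191·100·99 ≤ 0 and hence z ≤ (1/2)[191 + √(36481 + 4·1890900)] = (1/2)[191 + √7600081] ≈ (1/2)(191 + 2756.8244) = 1473.9122.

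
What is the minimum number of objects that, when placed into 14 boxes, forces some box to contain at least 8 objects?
n = (8 − 1)·14 + 1 = 99

By the generalised pigeonhole principle, to guarantee some box contains ≥ r objects we need more than (r − 1) · k objects total. Threshold: n = (r − 1) · k + 1. With r = 8 and k = 14: n = 7 · 14 + 1 = 98 + 1 = 99. For n = 98 = 7 · 14, we can put exactly 7 objects in every box, avoiding 8 in any single one — so 99 is tight.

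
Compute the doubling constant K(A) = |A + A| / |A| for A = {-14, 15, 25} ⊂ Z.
K = |A + A| / |A| = 6/3 = 2

Enumerate A + A = {a + b : a, b ∈ A}. With |A| = 3, there are |A|^2 = 9 ordered sum pairs; collecting distinct values, A + A = {-28, 1, 11, 30, 40, 50}, so |A + A| = 6. Thus K = 6/3 = 2. For comparison, the minimum possible |A + A| over all 3-element sets is 2·3 − 1 = 5 (so min K = 5/3), attained only by arithmetic progressions.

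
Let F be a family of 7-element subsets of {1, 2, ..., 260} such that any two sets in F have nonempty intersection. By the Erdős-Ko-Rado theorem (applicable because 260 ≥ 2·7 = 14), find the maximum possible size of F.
max |F| = C(259, 6) = 395488590784

Erdős-Ko-Rado (1961): when n ≥ 2k, max |F| = C(n−1, k−1). The bound is attained by the star {A : i ∈ A} for any fixed i ∈ [n]. Here C(260−1, 7−1) = C(259, 6) = 395488590784.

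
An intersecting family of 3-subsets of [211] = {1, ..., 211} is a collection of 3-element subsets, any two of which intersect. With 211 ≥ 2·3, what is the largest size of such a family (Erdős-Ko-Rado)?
max |F| = C(210, 2) = 21945

The Erdős-Ko-Rado theorem states: for n ≥ 2k, an intersecting family of k-subsets of an n-element set has size at most C(n − 1, k − 1), with equality for 'star' families {A ⊆ [n] : |A| = k, i ∈ A} (fix an element i). For n = 211, k = 3: C(210, 2) = 21945.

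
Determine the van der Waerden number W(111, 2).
W(111, 2) = 111 + 1 = 112

A 2-term AP is any pair of integers, so a monochromatic 2-AP exists iff some colour is used at least twice. With 111 colours, the colouring i ↦ i on {1, ..., 111} uses each colour once, avoiding any monochromatic pair, so W(111, 2) > 111. For {1, ..., 112}, pigeonhole forces two integers of the same colour, which form a monochromatic 2-AP. Hence W(111, 2) = 112.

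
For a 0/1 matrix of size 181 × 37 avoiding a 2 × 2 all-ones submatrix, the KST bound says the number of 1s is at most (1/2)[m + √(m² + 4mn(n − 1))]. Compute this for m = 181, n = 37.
z(181, 37; 2, 2) ≤ (1/2)[181 + √(181² + 4·181·37·36)] = (1/2)[181 + √997129] = 589.7817

Kővári–Sós–Turán: let r_1, ..., r_181 be the row sums and z = Σ r_i the total number of 1s. Each pair of columns can share at most one row with both entries 1 (else a 2×2 all-ones block appears), so Σ_i C(r_i, 2) ≤ C(37, 2) = 666. By convexity Σ_i C(r_i, 2) ≥ 181·C(z/181, 2) = z(z − 181)/(2·181), giving z² − 181z − 181·37·36 ≤ 0 and hence z ≤ (1/2)[181 + √(32761 + 4·241092)] = (1/2)[181 + √997129] ≈ (1/2)(181 + 998.5635) = 589.7817.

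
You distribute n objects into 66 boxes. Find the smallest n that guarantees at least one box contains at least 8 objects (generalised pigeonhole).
n = (8 − 1)·66 + 1 = 463

By the generalised pigeonhole principle, to guarantee some box contains ≥ r objects we need more than (r − 1) · k objects total. Threshold: n = (r − 1) · k + 1. With r = 8 and k = 66: n = 7 · 66 + 1 = 462 + 1 = 463. For n = 462 = 7 · 66, we can put exactly 7 objects in every box, avoiding 8 in any single one — so 463 is tight.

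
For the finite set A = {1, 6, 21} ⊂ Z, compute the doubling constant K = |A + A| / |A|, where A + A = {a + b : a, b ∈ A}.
K = |A + A| / |A| = 6/3 = 2

Enumerate A + A = {a + b : a, b ∈ A}. With |A| = 3, there are |A|^2 = 9 ordered sum pairs; collecting distinct values, A + A = {2, 7, 12, 22, 27, 42}, so |A + A| = 6. Thus K = 6/3 = 2. For comparison, the minimum possible |A + A| over all 3-element sets is 2·3 − 1 = 5 (so min K = 5/3), attained only by arithmetic progressions.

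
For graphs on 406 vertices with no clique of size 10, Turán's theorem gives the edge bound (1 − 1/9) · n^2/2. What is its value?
Turán density bound = (8/9) · 406^2/2 = 659344/9 ≈ 73260.4444

Turán's theorem: ex(n, K_{r+1}) is achieved by the complete r-partite Turán graph T(n, r) with parts as balanced as possible, and is at most (1 − 1/r) · n^2/2. For r = 9, n = 406: the density bound is (8/9) · 164836/2 = 659344/9 ≈ 73260.4444. The integer-valued extremum is e(T(406, 9)) = 73260, which is strictly less than the density bound 659344/9 since 9 ∤ 406 (the parts of T(406, 9) cannot all be equal).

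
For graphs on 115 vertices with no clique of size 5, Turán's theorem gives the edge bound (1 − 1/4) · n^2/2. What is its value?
Turán density bound = (3/4) · 115^2/2 = 39675/8 ≈ 4959.375

Turán's theorem: ex(n, K_{r+1}) is achieved by the complete r-partite Turán graph T(n, r) with parts as balanced as possible, and is at most (1 − 1/r) · n^2/2. For r = 4, n = 115: the density bound is (3/4) · 13225/2 = 39675/8 ≈ 4959.375. The integer-valued extremum is e(T(115, 4)) = 4959, which is strictly less than the density bound 39675/8 since 4 ∤ 115 (the parts of T(115, 4) cannot all be equal).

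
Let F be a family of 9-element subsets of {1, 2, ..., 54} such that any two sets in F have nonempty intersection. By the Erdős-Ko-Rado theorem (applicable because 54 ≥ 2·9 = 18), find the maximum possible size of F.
max |F| = C(53, 8) = 886322710

The Erdős-Ko-Rado theorem states: for n ≥ 2k, an intersecting family of k-subsets of an n-element set has size at most C(n − 1, k − 1), with equality for 'star' families {A ⊆ [n] : |A| = k, i ∈ A} (fix an element i). For n = 54, k = 9: C(53, 8) = 886322710.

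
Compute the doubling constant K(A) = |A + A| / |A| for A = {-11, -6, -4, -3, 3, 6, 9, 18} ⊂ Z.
K = |A + A| / |A| = 29/8

Enumerate A + A = {a + b : a, b ∈ A}. With |A| = 8, there are |A|^2 = 64 ordered sum pairs; collecting distinct values, A + A = {-22, -17, -15, -14, -12, -10, -9, -8, -7, -6, -5, -3, -2, -1, 0, 2, 3, 5, 6, 7, 9, 12, 14, 15, 18, 21, 24, 27, 36}, so |A + A| = 29. Thus K = 29/8. For comparison, the minimum possible |A + A| over all 8-element sets is 2·8 − 1 = 15 (so min K = 15/8), attained only by arithmetic progressions.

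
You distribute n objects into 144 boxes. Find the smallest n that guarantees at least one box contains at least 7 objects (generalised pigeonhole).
n = (7 − 1)·144 + 1 = 865

By the generalised pigeonhole principle, to guarantee some box contains ≥ r objects we need more than (r − 1) · k objects total. Threshold: n = (r − 1) · k + 1. With r = 7 and k = 144: n = 6 · 144 + 1 = 864 + 1 = 865. For n = 864 = 6 · 144, we can put exactly 6 objects in every box, avoiding 7 in any single one — so 865 is tight.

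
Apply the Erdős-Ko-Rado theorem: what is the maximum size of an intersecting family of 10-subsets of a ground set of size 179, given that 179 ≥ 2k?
max |F| = C(178, 9) = 402485076799300

Erdős-Ko-Rado (1961): when n ≥ 2k, max |F| = C(n−1, k−1). The bound is attained by the star {A : i ∈ A} for any fixed i ∈ [n]. Here C(179−1, 10−1) = C(178, 9) = 402485076799300.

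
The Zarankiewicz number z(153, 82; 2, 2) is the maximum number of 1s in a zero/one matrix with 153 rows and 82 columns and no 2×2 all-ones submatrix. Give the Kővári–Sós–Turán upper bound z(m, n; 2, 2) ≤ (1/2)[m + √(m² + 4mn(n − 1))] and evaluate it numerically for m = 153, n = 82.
z(153, 82; 2, 2) ≤ (1/2)[153 + √(153² + 4·153·82·81)] = (1/2)[153 + √4088313] = 1087.4789

Kővári–Sós–Turán: let r_1, ..., r_153 be the row sums and z = Σ r_i the total number of 1s. Each pair of columns can share at most one row with both entries 1 (else a 2×2 all-ones block appears), so Σ_i C(r_i, 2) ≤ C(82, 2) = 3321. By convexity Σ_i C(r_i, 2) ≥ 153·C(z/153, 2) = z(z − 153)/(2·153), giving z² − 153z − 153·82·81 ≤ 0 and hence z ≤ (1/2)[153 + √(23409 + 4·1016226)] = (1/2)[153 + √4088313] ≈ (1/2)(153 + 2021.9577) = 1087.4789.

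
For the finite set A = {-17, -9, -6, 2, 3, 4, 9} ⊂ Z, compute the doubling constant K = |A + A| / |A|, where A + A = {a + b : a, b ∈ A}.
K = |A + A| / |A| = 26/7

Enumerate A + A = {a + b : a, b ∈ A}. With |A| = 7, there are |A|^2 = 49 ordered sum pairs; collecting distinct values, A + A = {-34, -26, -23, -18, -15, -14, -13, -12, -8, -7, -6, -5, -4, -3, -2, 0, 3, 4, 5, 6, 7, 8, 11, 12, 13, 18}, so |A + A| = 26. Thus K = 26/7. For comparison, the minimum possible |A + A| over all 7-element sets is 2·7 − 1 = 13 (so min K = 13/7), attained only by arithmetic progressions.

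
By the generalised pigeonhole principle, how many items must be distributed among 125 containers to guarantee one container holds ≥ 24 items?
n = (24 − 1)·125 + 1 = 2876

By the generalised pigeonhole principle, to guarantee some box contains ≥ r objects we need more than (r − 1) · k objects total. Threshold: n = (r − 1) · k + 1. With r = 24 and k = 125: n = 23 · 125 + 1 = 2875 + 1 = 2876. For n = 2875 = 23 · 125, we can put exactly 23 objects in every box, avoiding 24 in any single one — so 2876 is tight.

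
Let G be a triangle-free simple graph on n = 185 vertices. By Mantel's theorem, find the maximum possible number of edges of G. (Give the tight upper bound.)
ex(185, K_3) = ⌊185^2/4⌋ = 8556

Mantel (1907): a triangle-free graph on n vertices has at most ⌊n^2/4⌋ edges, with equality for the complete bipartite graph K_{⌊n/2⌋, ⌈n/2⌉}. For n = 185: ⌊185^2/4⌋ = ⌊34225/4⌋ = 8556. The extremal graph is K_{92, 93}, which has 92·93 = 8556 edges.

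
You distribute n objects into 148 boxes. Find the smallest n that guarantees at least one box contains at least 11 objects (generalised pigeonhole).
n = (11 − 1)·148 + 1 = 1481

By the generalised pigeonhole principle, to guarantee some box contains ≥ r objects we need more than (r − 1) · k objects total. Threshold: n = (r − 1) · k + 1. With r = 11 and k = 148: n = 10 · 148 + 1 = 1480 + 1 = 1481. For n = 1480 = 10 · 148, we can put exactly 10 objects in every box, avoiding 11 in any single one — so 1481 is tight.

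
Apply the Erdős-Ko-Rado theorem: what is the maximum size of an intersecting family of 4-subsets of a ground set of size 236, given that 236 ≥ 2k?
max |F| = C(235, 3) = 2135445

Erdős-Ko-Rado (1961): when n ≥ 2k, max |F| = C(n−1, k−1). The bound is attained by the star {A : i ∈ A} for any fixed i ∈ [n]. Here C(236−1, 4−1) = C(235, 3) = 2135445.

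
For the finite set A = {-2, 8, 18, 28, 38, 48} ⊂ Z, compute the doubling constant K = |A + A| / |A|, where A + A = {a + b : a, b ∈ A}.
K = |A + A| / |A| = 11/6

Enumerate A + A = {a + b : a, b ∈ A}. With |A| = 6, there are |A|^2 = 36 ordered sum pairs; collecting distinct values, A + A = {-4, 6, 16, 26, 36, 46, 56, 66, 76, 86, 96}, so |A + A| = 11. Thus K = 11/6. Here |A + A| = 2|A| − 1 = 11, the minimum possible — so K = 11/6 is minimal, which holds iff A is an arithmetic progression.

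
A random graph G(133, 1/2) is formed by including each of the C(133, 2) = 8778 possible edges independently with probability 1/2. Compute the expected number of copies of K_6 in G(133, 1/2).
E[# K_6] = C(133, 6) · (1/2)^C(6, 2) = 6856577728 / 2^15 = 107134027/512 ≈ 209246.146484

For each 6-subset S of vertices (there are C(133, 6) = 6856577728 such S), let X_S = 1 if S induces a K_6 (all C(6, 2) = 15 edges present). Then P(X_S = 1) = (1/2)^15 = 1/32768. By linearity of expectation, E[# K_6] = C(133, 6) · (1/2)^15 = 6856577728 / 32768 = 107134027/512 ≈ 209246.146484.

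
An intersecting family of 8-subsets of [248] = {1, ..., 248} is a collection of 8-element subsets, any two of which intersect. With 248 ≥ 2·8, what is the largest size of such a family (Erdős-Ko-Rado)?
max |F| = C(247, 7) = 10214006191389

Erdős-Ko-Rado (1961): when n ≥ 2k, max |F| = C(n−1, k−1). The bound is attained by the star {A : i ∈ A} for any fixed i ∈ [n]. Here C(248−1, 8−1) = C(247, 7) = 10214006191389.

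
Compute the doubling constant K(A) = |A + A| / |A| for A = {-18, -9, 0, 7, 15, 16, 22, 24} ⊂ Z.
K = |A + A| / |A| = 29/8

Enumerate A + A = {a + b : a, b ∈ A}. With |A| = 8, there are |A|^2 = 64 ordered sum pairs; collecting distinct values, A + A = {-36, -27, -18, -11, -9, -3, -2, 0, 4, 6, 7, 13, 14, 15, 16, 22, 23, 24, 29, 30, 31, 32, 37, 38, 39, 40, 44, 46, 48}, so |A + A| = 29. Thus K = 29/8. For comparison, the minimum possible |A + A| over all 8-element sets is 2·8 − 1 = 15 (so min K = 15/8), attained only by arithmetic progressions.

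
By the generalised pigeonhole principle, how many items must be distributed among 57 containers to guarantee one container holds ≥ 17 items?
n = (17 − 1)·57 + 1 = 913

By the generalised pigeonhole principle, to guarantee some box contains ≥ r objects we need more than (r − 1) · k objects total. Threshold: n = (r − 1) · k + 1. With r = 17 and k = 57: n = 16 · 57 + 1 = 912 + 1 = 913. For n = 912 = 16 · 57, we can put exactly 16 objects in every box, avoiding 17 in any single one — so 913 is tight.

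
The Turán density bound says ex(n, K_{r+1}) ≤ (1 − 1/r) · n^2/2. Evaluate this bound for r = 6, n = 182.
Turán density bound = (5/6) · 182^2/2 = 41405/3 ≈ 13801.6667

Turán's theorem: ex(n, K_{r+1}) is achieved by the complete r-partite Turán graph T(n, r) with parts as balanced as possible, and is at most (1 − 1/r) · n^2/2. For r = 6, n = 182: the density bound is (5/6) · 33124/2 = 41405/3 ≈ 13801.6667. The integer-valued extremum is e(T(182, 6)) = 13801, which is strictly less than the density bound 41405/3 since 6 ∤ 182 (the parts of T(182, 6) cannot all be equal).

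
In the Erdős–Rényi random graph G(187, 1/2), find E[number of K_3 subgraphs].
E[# K_3] = C(187, 3) · (1/2)^C(3, 2) = 1072445 / 2^3 = 134055.625

For each 3-subset S of vertices (there are C(187, 3) = 1072445 such S), let X_S = 1 if S induces a K_3 (all C(3, 2) = 3 edges present). Then P(X_S = 1) = (1/2)^3 = 1/8. By linearity of expectation, E[# K_3] = C(187, 3) · (1/2)^3 = 1072445 / 8 = 134055.625.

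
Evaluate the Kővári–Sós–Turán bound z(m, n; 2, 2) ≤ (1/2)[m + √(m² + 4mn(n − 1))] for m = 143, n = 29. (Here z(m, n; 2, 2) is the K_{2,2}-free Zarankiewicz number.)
z(143, 29; 2, 2) ≤ (1/2)[143 + √(143² + 4·143·29·28)] = (1/2)[143 + √484913] = 419.6785

Kővári–Sós–Turán: let r_1, ..., r_143 be the row sums and z = Σ r_i the total number of 1s. Each pair of columns can share at most one row with both entries 1 (else a 2×2 all-ones block appears), so Σ_i C(r_i, 2) ≤ C(29, 2) = 406. By convexity Σ_i C(r_i, 2) ≥ 143·C(z/143, 2) = z(z − 143)/(2·143), giving z² − 143z − 143·29·28 ≤ 0 and hence z ≤ (1/2)[143 + √(20449 + 4·116116)] = (1/2)[143 + √484913] ≈ (1/2)(143 + 696.3569) = 419.6785.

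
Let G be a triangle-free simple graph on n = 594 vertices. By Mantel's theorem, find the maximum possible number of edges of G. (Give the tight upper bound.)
ex(594, K_3) = ⌊594^2/4⌋ = 88209

Mantel (1907): a triangle-free graph on n vertices has at most ⌊n^2/4⌋ edges, with equality for the complete bipartite graph K_{⌊n/2⌋, ⌈n/2⌉}. For n = 594: ⌊594^2/4⌋ = ⌊352836/4⌋ = 88209. The extremal graph is K_{297, 297}, which has 297·297 = 88209 edges.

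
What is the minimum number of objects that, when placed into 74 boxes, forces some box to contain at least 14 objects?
n = (14 − 1)·74 + 1 = 963

By the generalised pigeonhole principle, to guarantee some box contains ≥ r objects we need more than (r − 1) · k objects total. Threshold: n = (r − 1) · k + 1. With r = 14 and k = 74: n = 13 · 74 + 1 = 962 + 1 = 963. For n = 962 = 13 · 74, we can put exactly 13 objects in every box, avoiding 14 in any single one — so 963 is tight.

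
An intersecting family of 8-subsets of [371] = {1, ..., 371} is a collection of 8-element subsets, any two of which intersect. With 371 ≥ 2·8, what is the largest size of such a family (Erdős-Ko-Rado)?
max |F| = C(370, 7) = 177904433119920

The Erdős-Ko-Rado theorem states: for n ≥ 2k, an intersecting family of k-subsets of an n-element set has size at most C(n − 1, k − 1), with equality for 'star' families {A ⊆ [n] : |A| = k, i ∈ A} (fix an element i). For n = 371, k = 8: C(370, 7) = 177904433119920.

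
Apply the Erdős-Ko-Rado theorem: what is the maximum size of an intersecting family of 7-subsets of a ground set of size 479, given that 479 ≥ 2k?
max |F| = C(478, 6) = 16052911963935

Erdős-Ko-Rado (1961): when n ≥ 2k, max |F| = C(n−1, k−1). The bound is attained by the star {A : i ∈ A} for any fixed i ∈ [n]. Here C(479−1, 7−1) = C(478, 6) = 16052911963935.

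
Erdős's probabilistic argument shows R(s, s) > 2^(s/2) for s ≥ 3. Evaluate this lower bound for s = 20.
2^(20/2) = 1024; so R(20, 20) > 1024

Colour each edge of K_n uniformly at random with red/blue. The expected number of monochromatic K_20 is C(n, 20) · 2 · 2^(−C(20,2)). If C(n, 20) · 2^(1 − C(20,2)) < 1, then with positive probability no monochromatic K_20 exists, so R(20, 20) > n. The standard estimate C(n, 20) ≤ n^20/20! shows this inequality holds whenever n ≤ 2^(20/2) (since 20! · 2^(C(20,2) − 1) > 2^(20^2/2) ≥ n^20). Hence R(20, 20) > 2^(20/2) = 1024.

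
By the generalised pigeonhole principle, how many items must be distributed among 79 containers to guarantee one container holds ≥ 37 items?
n = (37 − 1)·79 + 1 = 2845

By the generalised pigeonhole principle, to guarantee some box contains ≥ r objects we need more than (r − 1) · k objects total. Threshold: n = (r − 1) · k + 1. With r = 37 and k = 79: n = 36 · 79 + 1 = 2844 + 1 = 2845. For n = 2844 = 36 · 79, we can put exactly 36 objects in every box, avoiding 37 in any single one — so 2845 is tight.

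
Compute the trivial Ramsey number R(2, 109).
R(2, 109) = 109

R(2, k) = k for all k ≥ 2: in a 2-colouring of K_k, either some edge is red (a red K_2) or all edges are blue (a blue K_k). And K_{108} coloured all-blue has no blue K_109, so R(2, 109) > 108. Hence R(2, 109) = 109.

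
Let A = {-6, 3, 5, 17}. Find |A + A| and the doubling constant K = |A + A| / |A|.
K = |A + A| / |A| = 10/4 = 5/2

Enumerate A + A = {a + b : a, b ∈ A}. With |A| = 4, there are |A|^2 = 16 ordered sum pairs; collecting distinct values, A + A = {-12, -3, -1, 6, 8, 10, 11, 20, 22, 34}, so |A + A| = 10. Thus K = 10/4 = 5/2. For comparison, the minimum possible |A + A| over all 4-element sets is 2·4 − 1 = 7 (so min K = 7/4), attained only by arithmetic progressions.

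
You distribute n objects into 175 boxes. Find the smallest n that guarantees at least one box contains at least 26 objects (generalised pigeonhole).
n = (26 − 1)·175 + 1 = 4376

By the generalised pigeonhole principle, to guarantee some box contains ≥ r objects we need more than (r − 1) · k objects total. Threshold: n = (r − 1) · k + 1. With r = 26 and k = 175: n = 25 · 175 + 1 = 4375 + 1 = 4376. For n = 4375 = 25 · 175, we can put exactly 25 objects in every box, avoiding 26 in any single one — so 4376 is tight.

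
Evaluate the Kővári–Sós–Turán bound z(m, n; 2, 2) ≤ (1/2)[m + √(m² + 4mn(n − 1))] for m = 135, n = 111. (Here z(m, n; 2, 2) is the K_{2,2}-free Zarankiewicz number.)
z(135, 111; 2, 2) ≤ (1/2)[135 + √(135² + 4·135·111·110)] = (1/2)[135 + √6611625] = 1353.154

Kővári–Sós–Turán: let r_1, ..., r_135 be the row sums and z = Σ r_i the total number of 1s. Each pair of columns can share at most one row with both entries 1 (else a 2×2 all-ones block appears), so Σ_i C(r_i, 2) ≤ C(111, 2) = 6105. By convexity Σ_i C(r_i, 2) ≥ 135·C(z/135, 2) = z(z − 135)/(2·135), giving z² − 135z − 135·111·110 ≤ 0 and hence z ≤ (1/2)[135 + √(18225 + 4·1648350)] = (1/2)[135 + √6611625] ≈ (1/2)(135 + 2571.308) = 1353.154.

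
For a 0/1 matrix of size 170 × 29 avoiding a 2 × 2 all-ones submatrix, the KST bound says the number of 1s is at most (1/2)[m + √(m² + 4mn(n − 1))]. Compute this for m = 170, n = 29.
z(170, 29; 2, 2) ≤ (1/2)[170 + √(170² + 4·170·29·28)] = (1/2)[170 + √581060] = 466.1365

Kővári–Sós–Turán: let r_1, ..., r_170 be the row sums and z = Σ r_i the total number of 1s. Each pair of columns can share at most one row with both entries 1 (else a 2×2 all-ones block appears), so Σ_i C(r_i, 2) ≤ C(29, 2) = 406. By convexity Σ_i C(r_i, 2) ≥ 170·C(z/170, 2) = z(z − 170)/(2·170), giving z² − 170z − 170·29·28 ≤ 0 and hence z ≤ (1/2)[170 + √(28900 + 4·138040)] = (1/2)[170 + √581060] ≈ (1/2)(170 + 762.2729) = 466.1365.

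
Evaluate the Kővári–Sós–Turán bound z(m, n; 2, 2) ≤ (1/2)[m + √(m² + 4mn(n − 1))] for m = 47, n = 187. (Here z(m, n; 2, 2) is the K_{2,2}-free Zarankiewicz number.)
z(47, 187; 2, 2) ≤ (1/2)[47 + √(47² + 4·47·187·186)] = (1/2)[47 + √6541225] = 1302.2909

Kővári–Sós–Turán: let r_1, ..., r_47 be the row sums and z = Σ r_i the total number of 1s. Each pair of columns can share at most one row with both entries 1 (else a 2×2 all-ones block appears), so Σ_i C(r_i, 2) ≤ C(187, 2) = 17391. By convexity Σ_i C(r_i, 2) ≥ 47·C(z/47, 2) = z(z − 47)/(2·47), giving z² − 47z − 47·187·186 ≤ 0 and hence z ≤ (1/2)[47 + √(2209 + 4·1634754)] = (1/2)[47 + √6541225] ≈ (1/2)(47 + 2557.5819) = 1302.2909.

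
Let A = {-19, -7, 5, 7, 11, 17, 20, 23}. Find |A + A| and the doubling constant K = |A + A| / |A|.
K = |A + A| / |A| = 27/8

Enumerate A + A = {a + b : a, b ∈ A}. With |A| = 8, there are |A|^2 = 64 ordered sum pairs; collecting distinct values, A + A = {-38, -26, -14, -12, -8, -2, 0, 1, 4, 10, 12, 13, 14, 16, 18, 22, 24, 25, 27, 28, 30, 31, 34, 37, 40, 43, 46}, so |A + A| = 27. Thus K = 27/8. For comparison, the minimum possible |A + A| over all 8-element sets is 2·8 − 1 = 15 (so min K = 15/8), attained only by arithmetic progressions.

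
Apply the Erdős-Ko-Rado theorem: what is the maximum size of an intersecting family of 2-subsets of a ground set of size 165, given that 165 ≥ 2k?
max |F| = C(164, 1) = 164

Erdős-Ko-Rado (1961): when n ≥ 2k, max |F| = C(n−1, k−1). The bound is attained by the star {A : i ∈ A} for any fixed i ∈ [n]. Here C(165−1, 2−1) = C(164, 1) = 164.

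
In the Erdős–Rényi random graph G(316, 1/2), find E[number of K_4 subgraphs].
E[# K_4] = C(316, 4) · (1/2)^C(4, 2) = 407624595 / 2^6 = 6369134.296875

For each 4-subset S of vertices (there are C(316, 4) = 407624595 such S), let X_S = 1 if S induces a K_4 (all C(4, 2) = 6 edges present). Then P(X_S = 1) = (1/2)^6 = 1/64. By linearity of expectation, E[# K_4] = C(316, 4) · (1/2)^6 = 407624595 / 64 = 6369134.296875.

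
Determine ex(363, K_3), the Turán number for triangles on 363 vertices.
ex(363, K_3) = ⌊363^2/4⌋ = 32942

Mantel (1907): a triangle-free graph on n vertices has at most ⌊n^2/4⌋ edges, with equality for the complete bipartite graph K_{⌊n/2⌋, ⌈n/2⌉}. For n = 363: ⌊363^2/4⌋ = ⌊131769/4⌋ = 32942. The extremal graph is K_{181, 182}, which has 181·182 = 32942 edges.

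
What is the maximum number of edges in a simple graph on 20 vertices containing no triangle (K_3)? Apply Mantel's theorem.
ex(20, K_3) = ⌊20^2/4⌋ = 100

Mantel (1907): a triangle-free graph on n vertices has at most ⌊n^2/4⌋ edges, with equality for the complete bipartite graph K_{⌊n/2⌋, ⌈n/2⌉}. For n = 20: ⌊20^2/4⌋ = ⌊400/4⌋ = 100. The extremal graph is K_{10, 10}, which has 10·10 = 100 edges.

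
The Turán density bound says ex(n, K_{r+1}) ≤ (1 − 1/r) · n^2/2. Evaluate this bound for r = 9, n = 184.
Turán density bound = (8/9) · 184^2/2 = 135424/9 ≈ 15047.1111

Turán's theorem: ex(n, K_{r+1}) is achieved by the complete r-partite Turán graph T(n, r) with parts as balanced as possible, and is at most (1 − 1/r) · n^2/2. For r = 9, n = 184: the density bound is (8/9) · 33856/2 = 135424/9 ≈ 15047.1111. The integer-valued extremum is e(T(184, 9)) = 15046, which is strictly less than the density bound 135424/9 since 9 ∤ 184 (the parts of T(184, 9) cannot all be equal).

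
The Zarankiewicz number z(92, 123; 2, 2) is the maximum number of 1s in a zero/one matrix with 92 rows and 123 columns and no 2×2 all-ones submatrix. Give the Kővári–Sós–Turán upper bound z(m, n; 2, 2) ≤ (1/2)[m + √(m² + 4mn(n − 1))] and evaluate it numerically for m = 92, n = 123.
z(92, 123; 2, 2) ≤ (1/2)[92 + √(92² + 4·92·123·122)] = (1/2)[92 + √5530672] = 1221.869

Kővári–Sós–Turán: let r_1, ..., r_92 be the row sums and z = Σ r_i the total number of 1s. Each pair of columns can share at most one row with both entries 1 (else a 2×2 all-ones block appears), so Σ_i C(r_i, 2) ≤ C(123, 2) = 7503. By convexity Σ_i C(r_i, 2) ≥ 92·C(z/92, 2) = z(z − 92)/(2·92), giving z² − 92z − 92·123·122 ≤ 0 and hence z ≤ (1/2)[92 + √(8464 + 4·1380552)] = (1/2)[92 + √5530672] ≈ (1/2)(92 + 2351.7381) = 1221.869.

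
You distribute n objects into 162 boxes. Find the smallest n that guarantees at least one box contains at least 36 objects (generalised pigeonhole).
n = (36 − 1)·162 + 1 = 5671

By the generalised pigeonhole principle, to guarantee some box contains ≥ r objects we need more than (r − 1) · k objects total. Threshold: n = (r − 1) · k + 1. With r = 36 and k = 162: n = 35 · 162 + 1 = 5670 + 1 = 5671. For n = 5670 = 35 · 162, we can put exactly 35 objects in every box, avoiding 36 in any single one — so 5671 is tight.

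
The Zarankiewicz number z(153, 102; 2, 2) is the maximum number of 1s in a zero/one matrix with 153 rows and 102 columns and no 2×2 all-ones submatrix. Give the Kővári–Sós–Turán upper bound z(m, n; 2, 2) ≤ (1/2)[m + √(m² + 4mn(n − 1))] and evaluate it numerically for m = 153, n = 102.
z(153, 102; 2, 2) ≤ (1/2)[153 + √(153² + 4·153·102·101)] = (1/2)[153 + √6328233] = 1334.299

Kővári–Sós–Turán: let r_1, ..., r_153 be the row sums and z = Σ r_i the total number of 1s. Each pair of columns can share at most one row with both entries 1 (else a 2×2 all-ones block appears), so Σ_i C(r_i, 2) ≤ C(102, 2) = 5151. By convexity Σ_i C(r_i, 2) ≥ 153·C(z/153, 2) = z(z − 153)/(2·153), giving z² − 153z − 153·102·101 ≤ 0 and hence z ≤ (1/2)[153 + √(23409 + 4·1576206)] = (1/2)[153 + √6328233] ≈ (1/2)(153 + 2515.5979) = 1334.299.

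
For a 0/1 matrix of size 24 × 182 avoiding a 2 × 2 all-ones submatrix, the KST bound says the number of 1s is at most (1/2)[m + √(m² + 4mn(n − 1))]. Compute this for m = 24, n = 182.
z(24, 182; 2, 2) ≤ (1/2)[24 + √(24² + 4·24·182·181)] = (1/2)[24 + √3163008] = 901.2424

Kővári–Sós–Turán: let r_1, ..., r_24 be the row sums and z = Σ r_i the total number of 1s. Each pair of columns can share at most one row with both entries 1 (else a 2×2 all-ones block appears), so Σ_i C(r_i, 2) ≤ C(182, 2) = 16471. By convexity Σ_i C(r_i, 2) ≥ 24·C(z/24, 2) = z(z − 24)/(2·24), giving z² − 24z − 24·182·181 ≤ 0 and hence z ≤ (1/2)[24 + √(576 + 4·790608)] = (1/2)[24 + √3163008] ≈ (1/2)(24 + 1778.4847) = 901.2424.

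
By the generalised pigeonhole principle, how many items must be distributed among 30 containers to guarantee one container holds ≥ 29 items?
n = (29 − 1)·30 + 1 = 841

By the generalised pigeonhole principle, to guarantee some box contains ≥ r objects we need more than (r − 1) · k objects total. Threshold: n = (r − 1) · k + 1. With r = 29 and k = 30: n = 28 · 30 + 1 = 840 + 1 = 841. For n = 840 = 28 · 30, we can put exactly 28 objects in every box, avoiding 29 in any single one — so 841 is tight.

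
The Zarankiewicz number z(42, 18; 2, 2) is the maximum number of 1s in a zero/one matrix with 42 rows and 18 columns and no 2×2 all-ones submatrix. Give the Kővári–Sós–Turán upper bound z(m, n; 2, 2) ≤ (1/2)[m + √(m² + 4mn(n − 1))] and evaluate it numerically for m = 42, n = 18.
z(42, 18; 2, 2) ≤ (1/2)[42 + √(42² + 4·42·18·17)] = (1/2)[42 + √53172] = 136.2953

Kővári–Sós–Turán: let r_1, ..., r_42 be the row sums and z = Σ r_i the total number of 1s. Each pair of columns can share at most one row with both entries 1 (else a 2×2 all-ones block appears), so Σ_i C(r_i, 2) ≤ C(18, 2) = 153. By convexity Σ_i C(r_i, 2) ≥ 42·C(z/42, 2) = z(z − 42)/(2·42), giving z² − 42z − 42·18·17 ≤ 0 and hence z ≤ (1/2)[42 + √(1764 + 4·12852)] = (1/2)[42 + √53172] ≈ (1/2)(42 + 230.5905) = 136.2953.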